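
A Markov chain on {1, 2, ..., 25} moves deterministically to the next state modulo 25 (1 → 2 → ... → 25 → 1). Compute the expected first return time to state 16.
E[T_16 | X_0 = 16] = 25

The chain cycles deterministically, so starting at state 16 it returns in exactly 25 steps. Equivalently, the stationary distribution is uniform π_j = 1/25 for every state j, so by Kac's formula E[T_16] = 1/π_16 = 25.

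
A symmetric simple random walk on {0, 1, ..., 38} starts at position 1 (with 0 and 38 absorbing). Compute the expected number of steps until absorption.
E[τ | X_0 = 1] = 37

Let v_k = E[τ | X_0 = k]. Boundary: v_0 = v_38 = 0. Recurrence: v_k = 1 + (v_{k-1} + v_{k+1})/2 for 1 ≤ k ≤ 37. The particular solution to v_k − (v_{k-1} + v_{k+1})/2 = 1 is v_k = −k^2. Adding homogeneous solution A + B k and matching boundaries gives v_k = k (38 − k). Substituting k = 1: v_1 = 1 · 37 = 37.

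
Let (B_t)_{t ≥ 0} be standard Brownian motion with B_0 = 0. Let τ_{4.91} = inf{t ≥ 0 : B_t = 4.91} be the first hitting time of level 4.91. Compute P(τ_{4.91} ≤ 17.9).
P(τ_{4.91} ≤ 17.9) = 2(1 − Φ(4.91/√17.9)) = 2(1 − Φ(1.1605)) ≈ 0.2458

By the reflection principle for standard BM, P(τ_b ≤ t) = 2 · P(B_t ≥ b). Since B_t ~ N(0, t), P(B_t ≥ 4.91) = 1 − Φ(4.91/√t) = 1 − Φ(4.91/√17.9) = 1 − Φ(1.1605) ≈ 0.12292. Doubling: P(τ_{4.91} ≤ 17.9) ≈ 2 · 0.12292 = 0.24584 ≈ 0.2458.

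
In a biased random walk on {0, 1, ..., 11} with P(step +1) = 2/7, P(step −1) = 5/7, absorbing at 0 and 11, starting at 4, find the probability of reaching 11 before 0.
P(hit 11 before 0) = (1 − (5/2)^4) / (1 − (5/2)^11) = 25984/16275359

Let u_k denote P(reach 11 before 0 | start at k). Boundary: u_0 = 0, u_11 = 1. Recurrence: u_k = 2/7·u_{k+1} + 5/7·u_{k-1} for 1 ≤ k ≤ 10. Try u_k = A + B·r^k with r = q/p = (5/7)/(2/7) = 5/2. Substitution satisfies the recurrence; boundary conditions give:
  u_k = (1 − r^k) / (1 − r^N) = (1 − (5/2)^4) / (1 − (5/2)^11) = 25984/16275359.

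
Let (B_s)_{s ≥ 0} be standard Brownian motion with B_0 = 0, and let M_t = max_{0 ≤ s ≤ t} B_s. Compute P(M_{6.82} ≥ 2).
P(M_{6.82} ≥ 2) = 2·P(B_{6.82} ≥ 2) = 2(1 − Φ(2/√6.82)) ≈ 0.4438

By the reflection principle for Brownian motion, P(M_t ≥ a) = 2 · P(B_t ≥ a) for a ≥ 0. Since B_t ~ N(0, t), P(B_t ≥ 2) = 1 − Φ(2/√t) = 1 − Φ(2/√6.82) = 1 − Φ(0.7658). So
  P(M_{6.82} ≥ 2) = 2(1 − Φ(0.7658)) ≈ 0.4438.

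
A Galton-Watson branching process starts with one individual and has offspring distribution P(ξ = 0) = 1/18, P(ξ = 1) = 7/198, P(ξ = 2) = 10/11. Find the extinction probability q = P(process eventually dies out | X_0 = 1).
q = 11/180

The pgf is f(s) = 1/18 + 7/198·s + 10/11·s². The extinction probability q is the smallest fixed point of f in [0, 1]. Setting s = f(s):
  10/11·s² + (7/198 − 1)·s + 1/18 = 0
  10/11·s² − (1/18 + 10/11)·s + 1/18 = 0
which factors as (s − 1)·(10/11·s − 1/18) = 0, giving roots s = 1 and s = (1/18)/(10/11) = 11/180.
Mean offspring μ = 7/198 + 2·10/11 = 367/198 > 1 (supercritical), so q < 1. The extinction probability is the smaller root: q = (1/18)/(10/11) = 11/180.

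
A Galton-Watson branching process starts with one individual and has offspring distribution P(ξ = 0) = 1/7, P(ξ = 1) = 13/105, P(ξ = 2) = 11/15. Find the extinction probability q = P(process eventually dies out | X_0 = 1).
q = 15/77

The pgf is f(s) = 1/7 + 13/105·s + 11/15·s². The extinction probability q is the smallest fixed point of f in [0, 1]. Setting s = f(s):
  11/15·s² + (13/105 − 1)·s + 1/7 = 0
  11/15·s² − (1/7 + 11/15)·s + 1/7 = 0
which factors as (s − 1)·(11/15·s − 1/7) = 0, giving roots s = 1 and s = (1/7)/(11/15) = 15/77.
Mean offspring μ = 13/105 + 2·11/15 = 167/105 > 1 (supercritical), so q < 1. The extinction probability is the smaller root: q = (1/7)/(11/15) = 15/77.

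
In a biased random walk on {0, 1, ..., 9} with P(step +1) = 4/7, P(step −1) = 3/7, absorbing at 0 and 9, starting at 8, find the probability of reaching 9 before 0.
P(hit 9 before 0) = (1 − (3/4)^8) / (1 − (3/4)^9) = 235900/242461

Let u_k denote P(reach 9 before 0 | start at k). Boundary: u_0 = 0, u_9 = 1. Recurrence: u_k = 4/7·u_{k+1} + 3/7·u_{k-1} for 1 ≤ k ≤ 8. Try u_k = A + B·r^k with r = q/p = (3/7)/(4/7) = 3/4. Substitution satisfies the recurrence; boundary conditions give:
  u_k = (1 − r^k) / (1 − r^N) = (1 − (3/4)^8) / (1 − (3/4)^9) = 235900/242461.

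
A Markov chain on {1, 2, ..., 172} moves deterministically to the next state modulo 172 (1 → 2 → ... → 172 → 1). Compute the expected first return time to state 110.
E[T_110 | X_0 = 110] = 172

The chain cycles deterministically, so starting at state 110 it returns in exactly 172 steps. Equivalently, the stationary distribution is uniform π_j = 1/172 for every state j, so by Kac's formula E[T_110] = 1/π_110 = 172.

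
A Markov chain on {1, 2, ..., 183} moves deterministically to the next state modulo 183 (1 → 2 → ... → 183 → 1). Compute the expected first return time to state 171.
E[T_171 | X_0 = 171] = 183

The chain cycles deterministically, so starting at state 171 it returns in exactly 183 steps. Equivalently, the stationary distribution is uniform π_j = 1/183 for every state j, so by Kac's formula E[T_171] = 1/π_171 = 183.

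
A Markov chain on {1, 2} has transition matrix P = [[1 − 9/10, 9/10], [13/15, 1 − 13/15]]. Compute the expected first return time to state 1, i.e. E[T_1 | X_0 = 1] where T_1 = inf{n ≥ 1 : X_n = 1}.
E[T_1 | X_0 = 1] = 1/π_1 = 53/26

For an irreducible recurrent Markov chain with stationary distribution π, E[T_i | X_0 = i] = 1/π_i (Kac's formula). Here π_1 = (13/15)/(9/10 + 13/15) = (13/15)/(53/30) = 26/53, so E[T_1 | X_0 = 1] = 1/π_1 = (9/10 + 13/15)/(13/15) = (53/30)/(13/15) = 53/26.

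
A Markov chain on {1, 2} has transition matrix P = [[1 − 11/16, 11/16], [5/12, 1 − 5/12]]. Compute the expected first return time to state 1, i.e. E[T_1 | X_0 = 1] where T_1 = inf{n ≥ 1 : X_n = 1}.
E[T_1 | X_0 = 1] = 1/π_1 = 53/20

For an irreducible recurrent Markov chain with stationary distribution π, E[T_i | X_0 = i] = 1/π_i (Kac's formula). Here π_1 = (5/12)/(11/16 + 5/12) = (5/12)/(53/48) = 20/53, so E[T_1 | X_0 = 1] = 1/π_1 = (11/16 + 5/12)/(5/12) = (53/48)/(5/12) = 53/20.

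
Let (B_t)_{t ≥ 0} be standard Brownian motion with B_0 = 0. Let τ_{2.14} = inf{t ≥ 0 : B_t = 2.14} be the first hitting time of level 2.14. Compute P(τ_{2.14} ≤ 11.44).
P(τ_{2.14} ≤ 11.44) = 2(1 − Φ(2.14/√11.44)) = 2(1 − Φ(0.6327)) ≈ 0.5269

By the reflection principle for standard BM, P(τ_b ≤ t) = 2 · P(B_t ≥ b). Since B_t ~ N(0, t), P(B_t ≥ 2.14) = 1 − Φ(2.14/√t) = 1 − Φ(2.14/√11.44) = 1 − Φ(0.6327) ≈ 0.26346. Doubling: P(τ_{2.14} ≤ 11.44) ≈ 2 · 0.26346 = 0.52692 ≈ 0.5269.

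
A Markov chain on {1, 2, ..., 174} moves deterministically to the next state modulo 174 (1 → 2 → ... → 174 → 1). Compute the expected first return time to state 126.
E[T_126 | X_0 = 126] = 174

The chain cycles deterministically, so starting at state 126 it returns in exactly 174 steps. Equivalently, the stationary distribution is uniform π_j = 1/174 for every state j, so by Kac's formula E[T_126] = 1/π_126 = 174.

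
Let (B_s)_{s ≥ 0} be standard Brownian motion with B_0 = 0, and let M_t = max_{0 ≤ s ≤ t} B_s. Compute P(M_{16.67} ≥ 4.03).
P(M_{16.67} ≥ 4.03) = 2·P(B_{16.67} ≥ 4.03) = 2(1 − Φ(4.03/√16.67)) ≈ 0.3236

By the reflection principle for Brownian motion, P(M_t ≥ a) = 2 · P(B_t ≥ a) for a ≥ 0. Since B_t ~ N(0, t), P(B_t ≥ 4.03) = 1 − Φ(4.03/√t) = 1 − Φ(4.03/√16.67) = 1 − Φ(0.9870). So
  P(M_{16.67} ≥ 4.03) = 2(1 − Φ(0.9870)) ≈ 0.3236.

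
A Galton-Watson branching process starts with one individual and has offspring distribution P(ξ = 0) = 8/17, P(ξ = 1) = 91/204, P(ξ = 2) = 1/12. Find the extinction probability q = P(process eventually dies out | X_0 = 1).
q = 1

Mean offspring μ = 0·8/17 + 1·91/204 + 2·1/12 = 125/204 ≤ 1. For μ ≤ 1 with offspring not concentrated at 1, the Galton-Watson process goes extinct almost surely, so q = 1.
(Algebraic check: The pgf is f(s) = 8/17 + 91/204·s + 1/12·s². The extinction probability q is the smallest fixed point of f in [0, 1]. Setting s = f(s):
  1/12·s² + (91/204 − 1)·s + 8/17 = 0
  1/12·s² − (8/17 + 1/12)·s + 8/17 = 0
which factors as (s − 1)·(1/12·s − 8/17) = 0, giving roots s = 1 and s = (8/17)/(1/12) = 96/17. Since 96/17 ≥ 1, the smallest root in [0, 1] is s = 1.)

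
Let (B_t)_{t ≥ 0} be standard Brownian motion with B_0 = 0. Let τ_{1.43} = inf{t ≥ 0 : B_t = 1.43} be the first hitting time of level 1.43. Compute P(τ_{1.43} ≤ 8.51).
P(τ_{1.43} ≤ 8.51) = 2(1 − Φ(1.43/√8.51)) = 2(1 − Φ(0.4902)) ≈ 0.6240

By the reflection principle for standard BM, P(τ_b ≤ t) = 2 · P(B_t ≥ b). Since B_t ~ N(0, t), P(B_t ≥ 1.43) = 1 − Φ(1.43/√t) = 1 − Φ(1.43/√8.51) = 1 − Φ(0.4902) ≈ 0.31200. Doubling: P(τ_{1.43} ≤ 8.51) ≈ 2 · 0.31200 = 0.62400 ≈ 0.6240.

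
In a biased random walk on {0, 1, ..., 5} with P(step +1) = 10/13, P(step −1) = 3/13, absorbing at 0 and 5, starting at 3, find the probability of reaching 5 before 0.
P(hit 5 before 0) = (1 − (3/10)^3) / (1 − (3/10)^5) = 13900/14251

Let u_k denote P(reach 5 before 0 | start at k). Boundary: u_0 = 0, u_5 = 1. Recurrence: u_k = 10/13·u_{k+1} + 3/13·u_{k-1} for 1 ≤ k ≤ 4. Try u_k = A + B·r^k with r = q/p = (3/13)/(10/13) = 3/10. Substitution satisfies the recurrence; boundary conditions give:
  u_k = (1 − r^k) / (1 − r^N) = (1 − (3/10)^3) / (1 − (3/10)^5) = 13900/14251.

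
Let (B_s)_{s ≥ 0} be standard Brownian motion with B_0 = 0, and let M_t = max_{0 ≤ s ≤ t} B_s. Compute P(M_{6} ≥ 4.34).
P(M_{6} ≥ 4.34) = 2·P(B_{6} ≥ 4.34) = 2(1 − Φ(4.34/√6)) ≈ 0.0764

By the reflection principle for Brownian motion, P(M_t ≥ a) = 2 · P(B_t ≥ a) for a ≥ 0. Since B_t ~ N(0, t), P(B_t ≥ 4.34) = 1 − Φ(4.34/√t) = 1 − Φ(4.34/√6) = 1 − Φ(1.7718). So
  P(M_{6} ≥ 4.34) = 2(1 − Φ(1.7718)) ≈ 0.0764.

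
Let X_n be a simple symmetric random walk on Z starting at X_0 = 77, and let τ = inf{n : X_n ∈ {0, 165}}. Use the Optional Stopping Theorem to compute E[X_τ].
E[X_τ] = 77

X_n is a martingale and τ is a bounded-mean stopping time (indeed τ is finite a.s. with bounded expectation since the walk is in a bounded region). By the OST, E[X_τ] = E[X_0] = 77. Equivalently: E[X_τ] = 165 · P(hit 165 first) + 0 · P(hit 0 first) = 165 · (77/165) = 77.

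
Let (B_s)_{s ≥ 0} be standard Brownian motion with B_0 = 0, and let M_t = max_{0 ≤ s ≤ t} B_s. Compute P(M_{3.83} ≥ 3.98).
P(M_{3.83} ≥ 3.98) = 2·P(B_{3.83} ≥ 3.98) = 2(1 − Φ(3.98/√3.83)) ≈ 0.0420

By the reflection principle for Brownian motion, P(M_t ≥ a) = 2 · P(B_t ≥ a) for a ≥ 0. Since B_t ~ N(0, t), P(B_t ≥ 3.98) = 1 − Φ(3.98/√t) = 1 − Φ(3.98/√3.83) = 1 − Φ(2.0337). So
  P(M_{3.83} ≥ 3.98) = 2(1 − Φ(2.0337)) ≈ 0.0420.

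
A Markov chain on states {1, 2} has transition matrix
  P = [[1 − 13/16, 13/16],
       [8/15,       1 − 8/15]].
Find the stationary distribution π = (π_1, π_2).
π_1 = 128/323, π_2 = 195/323

Solve πP = π with π_1 + π_2 = 1. From πP = π: π_1 · (1 − 13/16) + π_2 · 8/15 = π_1 ⇒ π_2 · 8/15 = π_1 · 13/16 ⇒ π_2/π_1 = (13/16)/(8/15) = 195/128. Together with π_1 + π_2 = 1:
  π_1 = (8/15)/(13/16 + 8/15) = (8/15)/(323/240) = 128/323,
  π_2 = (13/16)/(13/16 + 8/15) = (13/16)/(323/240) = 195/323.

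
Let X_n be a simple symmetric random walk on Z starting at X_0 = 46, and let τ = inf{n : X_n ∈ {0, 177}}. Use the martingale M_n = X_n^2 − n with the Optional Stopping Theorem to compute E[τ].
E[τ] = 6026

M_n = X_n^2 − n is a martingale (since E[X_{n+1}^2 | F_n] = X_n^2 + 1). By OST (τ has finite mean in a bounded region), E[M_τ] = E[M_0] = X_0^2 − 0 = 46^2 = 2116. Also E[M_τ] = E[X_τ^2] − E[τ]. The walk exits at 0 or 177, with P(hit 177 first) = 46/177, so E[X_τ^2] = 177^2 · 46/177 + 0 = 8142. Thus E[τ] = E[X_τ^2] − E[M_τ] = 8142 − 2116 = 6026 = 46(177 − 46) = 6026.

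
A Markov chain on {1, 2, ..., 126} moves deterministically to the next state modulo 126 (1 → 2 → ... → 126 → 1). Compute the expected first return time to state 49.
E[T_49 | X_0 = 49] = 126

The chain cycles deterministically, so starting at state 49 it returns in exactly 126 steps. Equivalently, the stationary distribution is uniform π_j = 1/126 for every state j, so by Kac's formula E[T_49] = 1/π_49 = 126.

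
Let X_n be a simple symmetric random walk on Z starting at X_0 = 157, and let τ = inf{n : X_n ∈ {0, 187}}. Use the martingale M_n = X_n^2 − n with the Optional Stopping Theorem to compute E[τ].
E[τ] = 4710

M_n = X_n^2 − n is a martingale (since E[X_{n+1}^2 | F_n] = X_n^2 + 1). By OST (τ has finite mean in a bounded region), E[M_τ] = E[M_0] = X_0^2 − 0 = 157^2 = 24649. Also E[M_τ] = E[X_τ^2] − E[τ]. The walk exits at 0 or 187, with P(hit 187 first) = 157/187, so E[X_τ^2] = 187^2 · 157/187 + 0 = 29359. Thus E[τ] = E[X_τ^2] − E[M_τ] = 29359 − 24649 = 4710 = 157(187 − 157) = 4710.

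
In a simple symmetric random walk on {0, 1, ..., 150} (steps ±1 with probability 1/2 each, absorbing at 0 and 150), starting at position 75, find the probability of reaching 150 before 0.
P(hit 150 before 0) = 75/150 = 1/2

Let u_k = P(hit 150 before 0 | start at k). Then u_0 = 0, u_150 = 1, and u_k = u_{k-1}/2 + u_{k+1}/2 for 1 ≤ k ≤ 149. This harmonic recurrence is solved by u_k = k/150, giving u_75 = 75/150 = 1/2.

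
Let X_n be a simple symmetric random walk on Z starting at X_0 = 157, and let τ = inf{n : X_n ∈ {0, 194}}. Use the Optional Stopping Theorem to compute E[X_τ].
E[X_τ] = 157

X_n is a martingale and τ is a bounded-mean stopping time (indeed τ is finite a.s. with bounded expectation since the walk is in a bounded region). By the OST, E[X_τ] = E[X_0] = 157. Equivalently: E[X_τ] = 194 · P(hit 194 first) + 0 · P(hit 0 first) = 194 · (157/194) = 157.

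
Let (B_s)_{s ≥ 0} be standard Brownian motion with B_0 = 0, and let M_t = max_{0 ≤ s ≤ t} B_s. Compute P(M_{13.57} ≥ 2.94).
P(M_{13.57} ≥ 2.94) = 2·P(B_{13.57} ≥ 2.94) = 2(1 − Φ(2.94/√13.57)) ≈ 0.4248

By the reflection principle for Brownian motion, P(M_t ≥ a) = 2 · P(B_t ≥ a) for a ≥ 0. Since B_t ~ N(0, t), P(B_t ≥ 2.94) = 1 − Φ(2.94/√t) = 1 − Φ(2.94/√13.57) = 1 − Φ(0.7981). So
  P(M_{13.57} ≥ 2.94) = 2(1 − Φ(0.7981)) ≈ 0.4248.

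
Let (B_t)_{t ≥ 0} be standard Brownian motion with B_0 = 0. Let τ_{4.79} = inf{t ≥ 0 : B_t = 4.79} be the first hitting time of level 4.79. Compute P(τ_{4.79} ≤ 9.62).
P(τ_{4.79} ≤ 9.62) = 2(1 − Φ(4.79/√9.62)) = 2(1 − Φ(1.5444)) ≈ 0.1225

By the reflection principle for standard BM, P(τ_b ≤ t) = 2 · P(B_t ≥ b). Since B_t ~ N(0, t), P(B_t ≥ 4.79) = 1 − Φ(4.79/√t) = 1 − Φ(4.79/√9.62) = 1 − Φ(1.5444) ≈ 0.06125. Doubling: P(τ_{4.79} ≤ 9.62) ≈ 2 · 0.06125 = 0.12250 ≈ 0.1225.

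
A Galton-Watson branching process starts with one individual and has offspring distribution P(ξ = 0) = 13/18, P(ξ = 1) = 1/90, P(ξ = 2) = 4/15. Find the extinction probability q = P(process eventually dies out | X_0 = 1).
q = 1

Mean offspring μ = 0·13/18 + 1·1/90 + 2·4/15 = 49/90 ≤ 1. For μ ≤ 1 with offspring not concentrated at 1, the Galton-Watson process goes extinct almost surely, so q = 1.
(Algebraic check: The pgf is f(s) = 13/18 + 1/90·s + 4/15·s². The extinction probability q is the smallest fixed point of f in [0, 1]. Setting s = f(s):
  4/15·s² + (1/90 − 1)·s + 13/18 = 0
  4/15·s² − (13/18 + 4/15)·s + 13/18 = 0
which factors as (s − 1)·(4/15·s − 13/18) = 0, giving roots s = 1 and s = (13/18)/(4/15) = 65/24. Since 65/24 ≥ 1, the smallest root in [0, 1] is s = 1.)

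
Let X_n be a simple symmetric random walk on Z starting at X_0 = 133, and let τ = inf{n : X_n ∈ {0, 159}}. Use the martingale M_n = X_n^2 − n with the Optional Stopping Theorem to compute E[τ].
E[τ] = 3458

M_n = X_n^2 − n is a martingale (since E[X_{n+1}^2 | F_n] = X_n^2 + 1). By OST (τ has finite mean in a bounded region), E[M_τ] = E[M_0] = X_0^2 − 0 = 133^2 = 17689. Also E[M_τ] = E[X_τ^2] − E[τ]. The walk exits at 0 or 159, with P(hit 159 first) = 133/159, so E[X_τ^2] = 159^2 · 133/159 + 0 = 21147. Thus E[τ] = E[X_τ^2] − E[M_τ] = 21147 − 17689 = 3458 = 133(159 − 133) = 3458.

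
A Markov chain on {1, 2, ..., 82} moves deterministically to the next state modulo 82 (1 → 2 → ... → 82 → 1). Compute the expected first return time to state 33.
E[T_33 | X_0 = 33] = 82

The chain cycles deterministically, so starting at state 33 it returns in exactly 82 steps. Equivalently, the stationary distribution is uniform π_j = 1/82 for every state j, so by Kac's formula E[T_33] = 1/π_33 = 82.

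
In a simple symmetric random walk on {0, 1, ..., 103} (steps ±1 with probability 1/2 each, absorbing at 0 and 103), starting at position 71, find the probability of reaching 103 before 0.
P(hit 103 before 0) = 71/103

Let u_k = P(hit 103 before 0 | start at k). Then u_0 = 0, u_103 = 1, and u_k = u_{k-1}/2 + u_{k+1}/2 for 1 ≤ k ≤ 102. This harmonic recurrence is solved by u_k = k/103, giving u_71 = 71/103.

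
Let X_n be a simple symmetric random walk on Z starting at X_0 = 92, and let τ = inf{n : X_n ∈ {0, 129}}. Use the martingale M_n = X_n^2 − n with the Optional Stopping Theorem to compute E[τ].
E[τ] = 3404

M_n = X_n^2 − n is a martingale (since E[X_{n+1}^2 | F_n] = X_n^2 + 1). By OST (τ has finite mean in a bounded region), E[M_τ] = E[M_0] = X_0^2 − 0 = 92^2 = 8464. Also E[M_τ] = E[X_τ^2] − E[τ]. The walk exits at 0 or 129, with P(hit 129 first) = 92/129, so E[X_τ^2] = 129^2 · 92/129 + 0 = 11868. Thus E[τ] = E[X_τ^2] − E[M_τ] = 11868 − 8464 = 3404 = 92(129 − 92) = 3404.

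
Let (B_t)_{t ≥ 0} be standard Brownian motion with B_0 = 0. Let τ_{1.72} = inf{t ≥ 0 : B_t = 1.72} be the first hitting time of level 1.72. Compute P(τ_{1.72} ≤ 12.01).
P(τ_{1.72} ≤ 12.01) = 2(1 − Φ(1.72/√12.01)) = 2(1 − Φ(0.4963)) ≈ 0.6197

By the reflection principle for standard BM, P(τ_b ≤ t) = 2 · P(B_t ≥ b). Since B_t ~ N(0, t), P(B_t ≥ 1.72) = 1 − Φ(1.72/√t) = 1 − Φ(1.72/√12.01) = 1 − Φ(0.4963) ≈ 0.30984. Doubling: P(τ_{1.72} ≤ 12.01) ≈ 2 · 0.30984 = 0.61968 ≈ 0.6197.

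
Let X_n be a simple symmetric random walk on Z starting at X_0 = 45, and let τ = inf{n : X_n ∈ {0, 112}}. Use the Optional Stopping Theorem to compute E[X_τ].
E[X_τ] = 45

X_n is a martingale and τ is a bounded-mean stopping time (indeed τ is finite a.s. with bounded expectation since the walk is in a bounded region). By the OST, E[X_τ] = E[X_0] = 45. Equivalently: E[X_τ] = 112 · P(hit 112 first) + 0 · P(hit 0 first) = 112 · (45/112) = 45.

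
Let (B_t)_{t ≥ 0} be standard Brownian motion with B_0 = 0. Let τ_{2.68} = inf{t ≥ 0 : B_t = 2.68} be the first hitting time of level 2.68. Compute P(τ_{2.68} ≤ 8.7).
P(τ_{2.68} ≤ 8.7) = 2(1 − Φ(2.68/√8.7)) = 2(1 − Φ(0.9086)) ≈ 0.3636

By the reflection principle for standard BM, P(τ_b ≤ t) = 2 · P(B_t ≥ b). Since B_t ~ N(0, t), P(B_t ≥ 2.68) = 1 − Φ(2.68/√t) = 1 − Φ(2.68/√8.7) = 1 − Φ(0.9086) ≈ 0.18178. Doubling: P(τ_{2.68} ≤ 8.7) ≈ 2 · 0.18178 = 0.36356 ≈ 0.3636.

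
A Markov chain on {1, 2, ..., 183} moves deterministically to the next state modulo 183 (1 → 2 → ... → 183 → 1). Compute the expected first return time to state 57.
E[T_57 | X_0 = 57] = 183

The chain cycles deterministically, so starting at state 57 it returns in exactly 183 steps. Equivalently, the stationary distribution is uniform π_j = 1/183 for every state j, so by Kac's formula E[T_57] = 1/π_57 = 183.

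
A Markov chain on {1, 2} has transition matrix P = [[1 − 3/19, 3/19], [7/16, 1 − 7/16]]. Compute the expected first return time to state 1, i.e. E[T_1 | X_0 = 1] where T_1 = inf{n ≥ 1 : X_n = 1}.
E[T_1 | X_0 = 1] = 1/π_1 = 181/133

For an irreducible recurrent Markov chain with stationary distribution π, E[T_i | X_0 = i] = 1/π_i (Kac's formula). Here π_1 = (7/16)/(3/19 + 7/16) = (7/16)/(181/304) = 133/181, so E[T_1 | X_0 = 1] = 1/π_1 = (3/19 + 7/16)/(7/16) = (181/304)/(7/16) = 181/133.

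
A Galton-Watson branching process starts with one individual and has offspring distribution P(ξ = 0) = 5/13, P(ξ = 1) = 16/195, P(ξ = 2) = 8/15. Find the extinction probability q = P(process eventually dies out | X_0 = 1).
q = 75/104

The pgf is f(s) = 5/13 + 16/195·s + 8/15·s². The extinction probability q is the smallest fixed point of f in [0, 1]. Setting s = f(s):
  8/15·s² + (16/195 − 1)·s + 5/13 = 0
  8/15·s² − (5/13 + 8/15)·s + 5/13 = 0
which factors as (s − 1)·(8/15·s − 5/13) = 0, giving roots s = 1 and s = (5/13)/(8/15) = 75/104.
Mean offspring μ = 16/195 + 2·8/15 = 224/195 > 1 (supercritical), so q < 1. The extinction probability is the smaller root: q = (5/13)/(8/15) = 75/104.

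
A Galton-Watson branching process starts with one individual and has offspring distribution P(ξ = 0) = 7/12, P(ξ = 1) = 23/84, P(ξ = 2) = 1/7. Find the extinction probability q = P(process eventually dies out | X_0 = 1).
q = 1

Mean offspring μ = 0·7/12 + 1·23/84 + 2·1/7 = 47/84 ≤ 1. For μ ≤ 1 with offspring not concentrated at 1, the Galton-Watson process goes extinct almost surely, so q = 1.
(Algebraic check: The pgf is f(s) = 7/12 + 23/84·s + 1/7·s². The extinction probability q is the smallest fixed point of f in [0, 1]. Setting s = f(s):
  1/7·s² + (23/84 − 1)·s + 7/12 = 0
  1/7·s² − (7/12 + 1/7)·s + 7/12 = 0
which factors as (s − 1)·(1/7·s − 7/12) = 0, giving roots s = 1 and s = (7/12)/(1/7) = 49/12. Since 49/12 ≥ 1, the smallest root in [0, 1] is s = 1.)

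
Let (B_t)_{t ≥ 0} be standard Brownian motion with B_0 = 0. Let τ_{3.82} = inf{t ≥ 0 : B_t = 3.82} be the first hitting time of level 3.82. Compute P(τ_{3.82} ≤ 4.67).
P(τ_{3.82} ≤ 4.67) = 2(1 − Φ(3.82/√4.67)) = 2(1 − Φ(1.7677)) ≈ 0.0771

By the reflection principle for standard BM, P(τ_b ≤ t) = 2 · P(B_t ≥ b). Since B_t ~ N(0, t), P(B_t ≥ 3.82) = 1 − Φ(3.82/√t) = 1 − Φ(3.82/√4.67) = 1 − Φ(1.7677) ≈ 0.03856. Doubling: P(τ_{3.82} ≤ 4.67) ≈ 2 · 0.03856 = 0.07712 ≈ 0.0771.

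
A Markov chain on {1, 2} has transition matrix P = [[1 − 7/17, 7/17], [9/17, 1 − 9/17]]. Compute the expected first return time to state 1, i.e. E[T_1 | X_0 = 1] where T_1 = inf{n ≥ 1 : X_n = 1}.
E[T_1 | X_0 = 1] = 1/π_1 = 16/9

For an irreducible recurrent Markov chain with stationary distribution π, E[T_i | X_0 = i] = 1/π_i (Kac's formula). Here π_1 = (9/17)/(7/17 + 9/17) = (9/17)/(16/17) = 9/16, so E[T_1 | X_0 = 1] = 1/π_1 = (7/17 + 9/17)/(9/17) = (16/17)/(9/17) = 16/9.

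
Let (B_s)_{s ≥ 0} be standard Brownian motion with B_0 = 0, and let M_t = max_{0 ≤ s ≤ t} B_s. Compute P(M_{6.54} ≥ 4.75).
P(M_{6.54} ≥ 4.75) = 2·P(B_{6.54} ≥ 4.75) = 2(1 − Φ(4.75/√6.54)) ≈ 0.0633

By the reflection principle for Brownian motion, P(M_t ≥ a) = 2 · P(B_t ≥ a) for a ≥ 0. Since B_t ~ N(0, t), P(B_t ≥ 4.75) = 1 − Φ(4.75/√t) = 1 − Φ(4.75/√6.54) = 1 − Φ(1.8574). So
  P(M_{6.54} ≥ 4.75) = 2(1 − Φ(1.8574)) ≈ 0.0633.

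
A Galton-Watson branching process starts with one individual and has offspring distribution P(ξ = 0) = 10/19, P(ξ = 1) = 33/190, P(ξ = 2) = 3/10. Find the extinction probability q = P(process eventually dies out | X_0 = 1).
q = 1

Mean offspring μ = 0·10/19 + 1·33/190 + 2·3/10 = 147/190 ≤ 1. For μ ≤ 1 with offspring not concentrated at 1, the Galton-Watson process goes extinct almost surely, so q = 1.
(Algebraic check: The pgf is f(s) = 10/19 + 33/190·s + 3/10·s². The extinction probability q is the smallest fixed point of f in [0, 1]. Setting s = f(s):
  3/10·s² + (33/190 − 1)·s + 10/19 = 0
  3/10·s² − (10/19 + 3/10)·s + 10/19 = 0
which factors as (s − 1)·(3/10·s − 10/19) = 0, giving roots s = 1 and s = (10/19)/(3/10) = 100/57. Since 100/57 ≥ 1, the smallest root in [0, 1] is s = 1.)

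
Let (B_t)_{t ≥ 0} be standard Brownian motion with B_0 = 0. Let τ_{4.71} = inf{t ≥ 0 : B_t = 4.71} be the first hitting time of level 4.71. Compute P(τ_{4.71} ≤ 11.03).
P(τ_{4.71} ≤ 11.03) = 2(1 − Φ(4.71/√11.03)) = 2(1 − Φ(1.4182)) ≈ 0.1561

By the reflection principle for standard BM, P(τ_b ≤ t) = 2 · P(B_t ≥ b). Since B_t ~ N(0, t), P(B_t ≥ 4.71) = 1 − Φ(4.71/√t) = 1 − Φ(4.71/√11.03) = 1 − Φ(1.4182) ≈ 0.07807. Doubling: P(τ_{4.71} ≤ 11.03) ≈ 2 · 0.07807 = 0.15614 ≈ 0.1561.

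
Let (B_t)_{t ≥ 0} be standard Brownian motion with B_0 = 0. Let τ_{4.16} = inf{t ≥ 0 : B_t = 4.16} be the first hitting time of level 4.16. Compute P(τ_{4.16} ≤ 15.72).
P(τ_{4.16} ≤ 15.72) = 2(1 − Φ(4.16/√15.72)) = 2(1 − Φ(1.0492)) ≈ 0.2941

By the reflection principle for standard BM, P(τ_b ≤ t) = 2 · P(B_t ≥ b). Since B_t ~ N(0, t), P(B_t ≥ 4.16) = 1 − Φ(4.16/√t) = 1 − Φ(4.16/√15.72) = 1 − Φ(1.0492) ≈ 0.14704. Doubling: P(τ_{4.16} ≤ 15.72) ≈ 2 · 0.14704 = 0.29408 ≈ 0.2941.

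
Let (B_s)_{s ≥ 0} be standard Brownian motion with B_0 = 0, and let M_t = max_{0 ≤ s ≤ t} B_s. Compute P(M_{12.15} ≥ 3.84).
P(M_{12.15} ≥ 3.84) = 2·P(B_{12.15} ≥ 3.84) = 2(1 − Φ(3.84/√12.15)) ≈ 0.2706

By the reflection principle for Brownian motion, P(M_t ≥ a) = 2 · P(B_t ≥ a) for a ≥ 0. Since B_t ~ N(0, t), P(B_t ≥ 3.84) = 1 − Φ(3.84/√t) = 1 − Φ(3.84/√12.15) = 1 − Φ(1.1016). So
  P(M_{12.15} ≥ 3.84) = 2(1 − Φ(1.1016)) ≈ 0.2706.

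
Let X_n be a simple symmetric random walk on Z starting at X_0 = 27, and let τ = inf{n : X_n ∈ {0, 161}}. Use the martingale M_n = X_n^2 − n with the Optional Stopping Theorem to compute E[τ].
E[τ] = 3618

M_n = X_n^2 − n is a martingale (since E[X_{n+1}^2 | F_n] = X_n^2 + 1). By OST (τ has finite mean in a bounded region), E[M_τ] = E[M_0] = X_0^2 − 0 = 27^2 = 729. Also E[M_τ] = E[X_τ^2] − E[τ]. The walk exits at 0 or 161, with P(hit 161 first) = 27/161, so E[X_τ^2] = 161^2 · 27/161 + 0 = 4347. Thus E[τ] = E[X_τ^2] − E[M_τ] = 4347 − 729 = 3618 = 27(161 − 27) = 3618.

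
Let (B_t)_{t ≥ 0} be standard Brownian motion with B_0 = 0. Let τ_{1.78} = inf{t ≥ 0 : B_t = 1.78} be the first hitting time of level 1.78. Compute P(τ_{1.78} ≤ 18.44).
P(τ_{1.78} ≤ 18.44) = 2(1 − Φ(1.78/√18.44)) = 2(1 − Φ(0.4145)) ≈ 0.6785

By the reflection principle for standard BM, P(τ_b ≤ t) = 2 · P(B_t ≥ b). Since B_t ~ N(0, t), P(B_t ≥ 1.78) = 1 − Φ(1.78/√t) = 1 − Φ(1.78/√18.44) = 1 − Φ(0.4145) ≈ 0.33925. Doubling: P(τ_{1.78} ≤ 18.44) ≈ 2 · 0.33925 = 0.67850 ≈ 0.6785.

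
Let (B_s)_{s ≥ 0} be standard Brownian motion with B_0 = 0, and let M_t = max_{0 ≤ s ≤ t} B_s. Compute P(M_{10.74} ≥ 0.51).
P(M_{10.74} ≥ 0.51) = 2·P(B_{10.74} ≥ 0.51) = 2(1 − Φ(0.51/√10.74)) ≈ 0.8763

By the reflection principle for Brownian motion, P(M_t ≥ a) = 2 · P(B_t ≥ a) for a ≥ 0. Since B_t ~ N(0, t), P(B_t ≥ 0.51) = 1 − Φ(0.51/√t) = 1 − Φ(0.51/√10.74) = 1 − Φ(0.1556). So
  P(M_{10.74} ≥ 0.51) = 2(1 − Φ(0.1556)) ≈ 0.8763.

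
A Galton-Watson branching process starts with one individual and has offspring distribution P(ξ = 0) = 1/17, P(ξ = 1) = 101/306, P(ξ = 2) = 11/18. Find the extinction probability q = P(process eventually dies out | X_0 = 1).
q = 18/187

The pgf is f(s) = 1/17 + 101/306·s + 11/18·s². The extinction probability q is the smallest fixed point of f in [0, 1]. Setting s = f(s):
  11/18·s² + (101/306 − 1)·s + 1/17 = 0
  11/18·s² − (1/17 + 11/18)·s + 1/17 = 0
which factors as (s − 1)·(11/18·s − 1/17) = 0, giving roots s = 1 and s = (1/17)/(11/18) = 18/187.
Mean offspring μ = 101/306 + 2·11/18 = 475/306 > 1 (supercritical), so q < 1. The extinction probability is the smaller root: q = (1/17)/(11/18) = 18/187.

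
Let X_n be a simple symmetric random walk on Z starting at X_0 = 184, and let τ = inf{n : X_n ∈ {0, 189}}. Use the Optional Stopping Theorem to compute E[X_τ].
E[X_τ] = 184

X_n is a martingale and τ is a bounded-mean stopping time (indeed τ is finite a.s. with bounded expectation since the walk is in a bounded region). By the OST, E[X_τ] = E[X_0] = 184. Equivalently: E[X_τ] = 189 · P(hit 189 first) + 0 · P(hit 0 first) = 189 · (184/189) = 184.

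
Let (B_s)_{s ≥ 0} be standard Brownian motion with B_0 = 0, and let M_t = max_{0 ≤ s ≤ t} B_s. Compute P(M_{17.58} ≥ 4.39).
P(M_{17.58} ≥ 4.39) = 2·P(B_{17.58} ≥ 4.39) = 2(1 − Φ(4.39/√17.58)) ≈ 0.2951

By the reflection principle for Brownian motion, P(M_t ≥ a) = 2 · P(B_t ≥ a) for a ≥ 0. Since B_t ~ N(0, t), P(B_t ≥ 4.39) = 1 − Φ(4.39/√t) = 1 − Φ(4.39/√17.58) = 1 − Φ(1.0470). So
  P(M_{17.58} ≥ 4.39) = 2(1 − Φ(1.0470)) ≈ 0.2951.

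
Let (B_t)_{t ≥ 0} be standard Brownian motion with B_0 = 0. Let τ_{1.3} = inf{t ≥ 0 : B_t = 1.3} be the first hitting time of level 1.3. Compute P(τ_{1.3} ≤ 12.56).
P(τ_{1.3} ≤ 12.56) = 2(1 − Φ(1.3/√12.56)) = 2(1 − Φ(0.3668)) ≈ 0.7138

By the reflection principle for standard BM, P(τ_b ≤ t) = 2 · P(B_t ≥ b). Since B_t ~ N(0, t), P(B_t ≥ 1.3) = 1 − Φ(1.3/√t) = 1 − Φ(1.3/√12.56) = 1 − Φ(0.3668) ≈ 0.35688. Doubling: P(τ_{1.3} ≤ 12.56) ≈ 2 · 0.35688 = 0.71376 ≈ 0.7138.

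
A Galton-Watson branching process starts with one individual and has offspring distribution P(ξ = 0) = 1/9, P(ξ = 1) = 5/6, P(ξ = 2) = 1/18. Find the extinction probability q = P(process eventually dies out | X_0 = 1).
q = 1

Mean offspring μ = 0·1/9 + 1·5/6 + 2·1/18 = 17/18 ≤ 1. For μ ≤ 1 with offspring not concentrated at 1, the Galton-Watson process goes extinct almost surely, so q = 1.
(Algebraic check: The pgf is f(s) = 1/9 + 5/6·s + 1/18·s². The extinction probability q is the smallest fixed point of f in [0, 1]. Setting s = f(s):
  1/18·s² + (5/6 − 1)·s + 1/9 = 0
  1/18·s² − (1/9 + 1/18)·s + 1/9 = 0
which factors as (s − 1)·(1/18·s − 1/9) = 0, giving roots s = 1 and s = (1/9)/(1/18) = 2. Since 2 ≥ 1, the smallest root in [0, 1] is s = 1.)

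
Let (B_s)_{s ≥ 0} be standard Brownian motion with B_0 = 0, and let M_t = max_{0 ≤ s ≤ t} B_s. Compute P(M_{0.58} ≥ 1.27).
P(M_{0.58} ≥ 1.27) = 2·P(B_{0.58} ≥ 1.27) = 2(1 − Φ(1.27/√0.58)) ≈ 0.0954

By the reflection principle for Brownian motion, P(M_t ≥ a) = 2 · P(B_t ≥ a) for a ≥ 0. Since B_t ~ N(0, t), P(B_t ≥ 1.27) = 1 − Φ(1.27/√t) = 1 − Φ(1.27/√0.58) = 1 − Φ(1.6676). So
  P(M_{0.58} ≥ 1.27) = 2(1 − Φ(1.6676)) ≈ 0.0954.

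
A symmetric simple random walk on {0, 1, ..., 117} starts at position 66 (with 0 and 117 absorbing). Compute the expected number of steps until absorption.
E[τ | X_0 = 66] = 3366

Let v_k = E[τ | X_0 = k]. Boundary: v_0 = v_117 = 0. Recurrence: v_k = 1 + (v_{k-1} + v_{k+1})/2 for 1 ≤ k ≤ 116. The particular solution to v_k − (v_{k-1} + v_{k+1})/2 = 1 is v_k = −k^2. Adding homogeneous solution A + B k and matching boundaries gives v_k = k (117 − k). Substituting k = 66: v_66 = 66 · 51 = 3366.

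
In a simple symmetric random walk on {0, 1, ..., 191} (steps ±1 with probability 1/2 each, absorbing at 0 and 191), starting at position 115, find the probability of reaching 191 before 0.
P(hit 191 before 0) = 115/191

Let u_k = P(hit 191 before 0 | start at k). Then u_0 = 0, u_191 = 1, and u_k = u_{k-1}/2 + u_{k+1}/2 for 1 ≤ k ≤ 190. This harmonic recurrence is solved by u_k = k/191, giving u_115 = 115/191.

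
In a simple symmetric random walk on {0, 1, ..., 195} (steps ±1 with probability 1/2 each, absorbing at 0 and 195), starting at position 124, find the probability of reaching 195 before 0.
P(hit 195 before 0) = 124/195

Let u_k = P(hit 195 before 0 | start at k). Then u_0 = 0, u_195 = 1, and u_k = u_{k-1}/2 + u_{k+1}/2 for 1 ≤ k ≤ 194. This harmonic recurrence is solved by u_k = k/195, giving u_124 = 124/195.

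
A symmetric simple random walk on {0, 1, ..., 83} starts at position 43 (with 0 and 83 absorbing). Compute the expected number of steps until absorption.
E[τ | X_0 = 43] = 1720

Let v_k = E[τ | X_0 = k]. Boundary: v_0 = v_83 = 0. Recurrence: v_k = 1 + (v_{k-1} + v_{k+1})/2 for 1 ≤ k ≤ 82. The particular solution to v_k − (v_{k-1} + v_{k+1})/2 = 1 is v_k = −k^2. Adding homogeneous solution A + B k and matching boundaries gives v_k = k (83 − k). Substituting k = 43: v_43 = 43 · 40 = 1720.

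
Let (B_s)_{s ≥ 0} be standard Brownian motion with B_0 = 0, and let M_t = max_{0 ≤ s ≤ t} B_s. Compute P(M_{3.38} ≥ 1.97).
P(M_{3.38} ≥ 1.97) = 2·P(B_{3.38} ≥ 1.97) = 2(1 − Φ(1.97/√3.38)) ≈ 0.2839

By the reflection principle for Brownian motion, P(M_t ≥ a) = 2 · P(B_t ≥ a) for a ≥ 0. Since B_t ~ N(0, t), P(B_t ≥ 1.97) = 1 − Φ(1.97/√t) = 1 − Φ(1.97/√3.38) = 1 − Φ(1.0715). So
  P(M_{3.38} ≥ 1.97) = 2(1 − Φ(1.0715)) ≈ 0.2839.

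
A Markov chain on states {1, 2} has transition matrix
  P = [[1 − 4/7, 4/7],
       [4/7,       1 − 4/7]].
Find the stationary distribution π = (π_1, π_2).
π_1 = 1/2, π_2 = 1/2

Solve πP = π with π_1 + π_2 = 1. From πP = π: π_1 · (1 − 4/7) + π_2 · 4/7 = π_1 ⇒ π_2 · 4/7 = π_1 · 4/7 ⇒ π_2/π_1 = (4/7)/(4/7) = 1. Together with π_1 + π_2 = 1:
  π_1 = (4/7)/(4/7 + 4/7) = (4/7)/(8/7) = 1/2,
  π_2 = (4/7)/(4/7 + 4/7) = (4/7)/(8/7) = 1/2.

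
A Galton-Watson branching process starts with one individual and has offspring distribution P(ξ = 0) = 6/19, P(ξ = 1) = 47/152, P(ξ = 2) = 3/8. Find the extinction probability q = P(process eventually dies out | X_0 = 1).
q = 16/19

The pgf is f(s) = 6/19 + 47/152·s + 3/8·s². The extinction probability q is the smallest fixed point of f in [0, 1]. Setting s = f(s):
  3/8·s² + (47/152 − 1)·s + 6/19 = 0
  3/8·s² − (6/19 + 3/8)·s + 6/19 = 0
which factors as (s − 1)·(3/8·s − 6/19) = 0, giving roots s = 1 and s = (6/19)/(3/8) = 16/19.
Mean offspring μ = 47/152 + 2·3/8 = 161/152 > 1 (supercritical), so q < 1. The extinction probability is the smaller root: q = (6/19)/(3/8) = 16/19.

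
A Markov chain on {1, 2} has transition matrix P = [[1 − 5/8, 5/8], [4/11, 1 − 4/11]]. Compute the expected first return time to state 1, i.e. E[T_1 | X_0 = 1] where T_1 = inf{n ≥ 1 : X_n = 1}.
E[T_1 | X_0 = 1] = 1/π_1 = 87/32

For an irreducible recurrent Markov chain with stationary distribution π, E[T_i | X_0 = i] = 1/π_i (Kac's formula). Here π_1 = (4/11)/(5/8 + 4/11) = (4/11)/(87/88) = 32/87, so E[T_1 | X_0 = 1] = 1/π_1 = (5/8 + 4/11)/(4/11) = (87/88)/(4/11) = 87/32.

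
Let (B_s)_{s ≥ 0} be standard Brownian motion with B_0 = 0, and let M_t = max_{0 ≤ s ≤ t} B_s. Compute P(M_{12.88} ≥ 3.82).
P(M_{12.88} ≥ 3.82) = 2·P(B_{12.88} ≥ 3.82) = 2(1 − Φ(3.82/√12.88)) ≈ 0.2871

By the reflection principle for Brownian motion, P(M_t ≥ a) = 2 · P(B_t ≥ a) for a ≥ 0. Since B_t ~ N(0, t), P(B_t ≥ 3.82) = 1 − Φ(3.82/√t) = 1 − Φ(3.82/√12.88) = 1 − Φ(1.0644). So
  P(M_{12.88} ≥ 3.82) = 2(1 − Φ(1.0644)) ≈ 0.2871.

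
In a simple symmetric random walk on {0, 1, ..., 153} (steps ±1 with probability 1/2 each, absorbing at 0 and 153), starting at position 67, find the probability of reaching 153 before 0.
P(hit 153 before 0) = 67/153

Let u_k = P(hit 153 before 0 | start at k). Then u_0 = 0, u_153 = 1, and u_k = u_{k-1}/2 + u_{k+1}/2 for 1 ≤ k ≤ 152. This harmonic recurrence is solved by u_k = k/153, giving u_67 = 67/153.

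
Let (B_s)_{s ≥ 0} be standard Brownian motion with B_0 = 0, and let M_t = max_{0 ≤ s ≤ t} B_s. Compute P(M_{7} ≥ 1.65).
P(M_{7} ≥ 1.65) = 2·P(B_{7} ≥ 1.65) = 2(1 − Φ(1.65/√7)) ≈ 0.5329

By the reflection principle for Brownian motion, P(M_t ≥ a) = 2 · P(B_t ≥ a) for a ≥ 0. Since B_t ~ N(0, t), P(B_t ≥ 1.65) = 1 − Φ(1.65/√t) = 1 − Φ(1.65/√7) = 1 − Φ(0.6236). So
  P(M_{7} ≥ 1.65) = 2(1 − Φ(0.6236)) ≈ 0.5329.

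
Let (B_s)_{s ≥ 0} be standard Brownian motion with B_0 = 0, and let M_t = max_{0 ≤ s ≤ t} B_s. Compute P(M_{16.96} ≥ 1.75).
P(M_{16.96} ≥ 1.75) = 2·P(B_{16.96} ≥ 1.75) = 2(1 − Φ(1.75/√16.96)) ≈ 0.6709

By the reflection principle for Brownian motion, P(M_t ≥ a) = 2 · P(B_t ≥ a) for a ≥ 0. Since B_t ~ N(0, t), P(B_t ≥ 1.75) = 1 − Φ(1.75/√t) = 1 − Φ(1.75/√16.96) = 1 − Φ(0.4249). So
  P(M_{16.96} ≥ 1.75) = 2(1 − Φ(0.4249)) ≈ 0.6709.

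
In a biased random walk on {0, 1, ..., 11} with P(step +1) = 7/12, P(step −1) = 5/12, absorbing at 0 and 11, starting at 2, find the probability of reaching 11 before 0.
P(hit 11 before 0) = (1 − (5/7)^2) / (1 − (5/7)^11) = 484243284/964249309

Let u_k denote P(reach 11 before 0 | start at k). Boundary: u_0 = 0, u_11 = 1. Recurrence: u_k = 7/12·u_{k+1} + 5/12·u_{k-1} for 1 ≤ k ≤ 10. Try u_k = A + B·r^k with r = q/p = (5/12)/(7/12) = 5/7. Substitution satisfies the recurrence; boundary conditions give:
  u_k = (1 − r^k) / (1 − r^N) = (1 − (5/7)^2) / (1 − (5/7)^11) = 484243284/964249309.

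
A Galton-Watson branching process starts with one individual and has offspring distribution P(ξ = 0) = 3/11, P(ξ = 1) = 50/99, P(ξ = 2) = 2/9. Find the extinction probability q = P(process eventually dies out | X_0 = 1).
q = 1

Mean offspring μ = 0·3/11 + 1·50/99 + 2·2/9 = 94/99 ≤ 1. For μ ≤ 1 with offspring not concentrated at 1, the Galton-Watson process goes extinct almost surely, so q = 1.
(Algebraic check: The pgf is f(s) = 3/11 + 50/99·s + 2/9·s². The extinction probability q is the smallest fixed point of f in [0, 1]. Setting s = f(s):
  2/9·s² + (50/99 − 1)·s + 3/11 = 0
  2/9·s² − (3/11 + 2/9)·s + 3/11 = 0
which factors as (s − 1)·(2/9·s − 3/11) = 0, giving roots s = 1 and s = (3/11)/(2/9) = 27/22. Since 27/22 ≥ 1, the smallest root in [0, 1] is s = 1.)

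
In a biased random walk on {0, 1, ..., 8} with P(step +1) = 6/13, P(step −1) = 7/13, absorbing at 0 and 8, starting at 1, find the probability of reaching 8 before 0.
P(hit 8 before 0) = (1 − (7/6)^1) / (1 − (7/6)^8) = 279936/4085185

Let u_k denote P(reach 8 before 0 | start at k). Boundary: u_0 = 0, u_8 = 1. Recurrence: u_k = 6/13·u_{k+1} + 7/13·u_{k-1} for 1 ≤ k ≤ 7. Try u_k = A + B·r^k with r = q/p = (7/13)/(6/13) = 7/6. Substitution satisfies the recurrence; boundary conditions give:
  u_k = (1 − r^k) / (1 − r^N) = (1 − (7/6)^1) / (1 − (7/6)^8) = 279936/4085185.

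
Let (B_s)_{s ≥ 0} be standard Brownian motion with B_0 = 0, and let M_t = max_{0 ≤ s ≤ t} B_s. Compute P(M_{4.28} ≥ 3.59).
P(M_{4.28} ≥ 3.59) = 2·P(B_{4.28} ≥ 3.59) = 2(1 − Φ(3.59/√4.28)) ≈ 0.0827

By the reflection principle for Brownian motion, P(M_t ≥ a) = 2 · P(B_t ≥ a) for a ≥ 0. Since B_t ~ N(0, t), P(B_t ≥ 3.59) = 1 − Φ(3.59/√t) = 1 − Φ(3.59/√4.28) = 1 − Φ(1.7353). So
  P(M_{4.28} ≥ 3.59) = 2(1 − Φ(1.7353)) ≈ 0.0827.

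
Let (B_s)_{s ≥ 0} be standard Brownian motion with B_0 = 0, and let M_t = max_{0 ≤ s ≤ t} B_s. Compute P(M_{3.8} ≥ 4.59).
P(M_{3.8} ≥ 4.59) = 2·P(B_{3.8} ≥ 4.59) = 2(1 − Φ(4.59/√3.8)) ≈ 0.0185

By the reflection principle for Brownian motion, P(M_t ≥ a) = 2 · P(B_t ≥ a) for a ≥ 0. Since B_t ~ N(0, t), P(B_t ≥ 4.59) = 1 − Φ(4.59/√t) = 1 − Φ(4.59/√3.8) = 1 − Φ(2.3546). So
  P(M_{3.8} ≥ 4.59) = 2(1 − Φ(2.3546)) ≈ 0.0185.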